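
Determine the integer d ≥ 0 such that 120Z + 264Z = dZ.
(120, 264) = (24); d = 24

In the PID Z, (a, b) is generated by gcd(a, b). Compute gcd(264, 120) with the extended Euclidean algorithm, tracking rows (r, s, t) with s·264 + t·120 = r:
  row A: (264, 1, 0)   [1·264 + 0·120 = 264]
  row B: (120, 0, 1)   [0·264 + 1·120 = 120]
  264 = 2·120 + 24   → row C = row A − 2·row B = (24, 1, −2)   [check: 1·264 − 2·120 = 24]
  120 = 5·24 + 0   → remainder 0, stop. gcd = 24 (last nonzero row C).
So gcd(120, 264) = 24, with Bézout identity 1·264 − 2·120 = 24. Containment (⊇): the Bézout identity exhibits 24 as an element of (120, 264), giving (24) ⊆ (120, 264). Containment (⊆): since 24 | 120 and 24 | 264 (120 = 24·5, 264 = 24·11), every Z-linear combination of 120 and 264 is divisible by 24, so (120, 264) ⊆ (24). Therefore (120, 264) = (24), d = 24.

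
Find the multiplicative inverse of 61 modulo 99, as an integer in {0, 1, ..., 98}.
Apply the extended Euclidean algorithm to (99, 61), tracking rows (r, s, t) with s·99 + t·61 = r. Each division r_prev = q·r_cur + r_new produces the new row as (previous row) − q·(current row):
  row A: (99, 1, 0)   [1·99 + 0·61 = 99]
  row B: (61, 0, 1)   [0·99 + 1·61 = 61]
  99 = 1·61 + 38   → row C = row A − 1·row B = (38, 1, −1)   [check: 1·99 − 1·61 = 38]
  61 = 1·38 + 23   → row D = row B − 1·row C = (23, −1, 2)   [check: −1·99 + 2·61 = 23]
  38 = 1·23 + 15   → row E = row C − 1·row D = (15, 2, −3)   [check: 2·99 − 3·61 = 15]
  23 = 1·15 + 8   → row F = row D − 1·row E = (8, −3, 5)   [check: −3·99 + 5·61 = 8]
  15 = 1·8 + 7   → row G = row E − 1·row F = (7, 5, −8)   [check: 5·99 − 8·61 = 7]
  8 = 1·7 + 1   → row H = row F − 1·row G = (1, −8, 13)   [check: −8·99 + 13·61 = 1]
  7 = 7·1 + 0   → remainder 0, stop. gcd = 1 (last nonzero row H).
The gcd is 1, so 61 is invertible mod 99. The last nonzero row gives −8·99 + 13·61 = 1, so t = 13. So 61^(−1) ≡ 13 (mod 99). Verify: 61 · 13 = 793 ≡ 1 (mod 99). ✓

Final answer: 61^(−1) ≡ 13 (mod 99)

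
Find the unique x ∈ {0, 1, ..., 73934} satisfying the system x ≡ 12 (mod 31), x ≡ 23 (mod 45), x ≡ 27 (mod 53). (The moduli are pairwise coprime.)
The moduli 31, 45, 53 are pairwise coprime, so by the CRT there is a unique solution mod 31·45·53 = 73935.
Solve by successive substitution. Start with x ≡ 12 (mod 31).
  Combine with x ≡ 23 (mod 45): write x = 12 + 31·t and require 12 + 31·t ≡ 23 (mod 45), i.e. 31·t ≡ 23 − 12 ≡ 11 (mod 45). Since 31^(−1) ≡ 16 (mod 45), t ≡ 16·11 ≡ 41 (mod 45). So x ≡ 12 + 31·41 = 1283 (mod 1395).
  Combine with x ≡ 27 (mod 53): write x = 1283 + 1395·t and require 1283 + 1395·t ≡ 27 (mod 53), i.e. 1395·t ≡ 27 − 1283 ≡ 16 (mod 53). Since 1395^(−1) ≡ 25 (mod 53) (1395 ≡ 17 (mod 53)), t ≡ 25·16 ≡ 29 (mod 53). So x ≡ 1283 + 1395·29 = 41738 (mod 73935).
Unique solution in [0, 73935): x = 41738.

Final answer: x ≡ 41738 (mod 73935); the representative in [0, 73935) is 41738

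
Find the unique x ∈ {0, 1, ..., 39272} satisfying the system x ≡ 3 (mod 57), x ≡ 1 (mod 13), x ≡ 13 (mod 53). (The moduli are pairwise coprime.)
The moduli 57, 13, 53 are pairwise coprime, so by the CRT there is a unique solution mod 57·13·53 = 39273.
Solve by successive substitution. Start with x ≡ 3 (mod 57).
  Combine with x ≡ 1 (mod 13): write x = 3 + 57·t and require 3 + 57·t ≡ 1 (mod 13), i.e. 57·t ≡ 1 − 3 ≡ 11 (mod 13). Since 57^(−1) ≡ 8 (mod 13) (57 ≡ 5 (mod 13)), t ≡ 8·11 ≡ 10 (mod 13). So x ≡ 3 + 57·10 = 573 (mod 741).
  Combine with x ≡ 13 (mod 53): write x = 573 + 741·t and require 573 + 741·t ≡ 13 (mod 53), i.e. 741·t ≡ 13 − 573 ≡ 23 (mod 53). Since 741^(−1) ≡ 52 (mod 53) (741 ≡ 52 (mod 53)), t ≡ 52·23 ≡ 30 (mod 53). So x ≡ 573 + 741·30 = 22803 (mod 39273).
Unique solution in [0, 39273): x = 22803.

Final answer: x ≡ 22803 (mod 39273); the representative in [0, 39273) is 22803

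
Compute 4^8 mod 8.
0

Use repeated squaring. Binary(8) = 1000. Walk through the bits of the exponent 8 left-to-right: at each bit after the leading one, square the running value, then multiply by 4 if the bit is 1 (always reducing mod 8):
  bit 1 = 1 (leading): start with 4.
  bit 2 = 0: square 4^2 = 16 ≡ 0 (mod 8).
  bit 3 = 0: square 0^2 = 0 (mod 8).
  bit 4 = 0: square 0^2 = 0 (mod 8).
Final value: 4^8 ≡ 0 (mod 8).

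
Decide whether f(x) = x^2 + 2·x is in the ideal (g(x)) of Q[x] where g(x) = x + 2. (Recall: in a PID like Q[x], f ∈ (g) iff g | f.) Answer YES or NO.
YES

In Q[x] the ideal (g) consists of all multiples of g, so f ∈ (g) iff g | f, i.e. iff the remainder of f on division by g is 0. Divide f by g (g is monic, so eliminate the leading term of the running remainder at each step):
  leading term x^2: subtract (x)·g(x) = x^2 + 2·x, leaving 0
The remainder is 0, so f(x) = g(x) · h(x) with h(x) = x. Hence g | f, i.e. f ∈ (g).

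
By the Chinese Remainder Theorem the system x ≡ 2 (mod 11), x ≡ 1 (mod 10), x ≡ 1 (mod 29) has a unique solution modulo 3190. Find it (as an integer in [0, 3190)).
The moduli 11, 10, 29 are pairwise coprime, so by the CRT there is a unique solution mod 11·10·29 = 3190.
Solve by successive substitution. Start with x ≡ 2 (mod 11).
  Combine with x ≡ 1 (mod 10): write x = 2 + 11·t and require 2 + 11·t ≡ 1 (mod 10), i.e. 11·t ≡ 1 − 2 ≡ 9 (mod 10). Since 11^(−1) ≡ 1 (mod 10) (11 ≡ 1 (mod 10)), t ≡ 1·9 ≡ 9 (mod 10). So x ≡ 2 + 11·9 = 101 (mod 110).
  Combine with x ≡ 1 (mod 29): write x = 101 + 110·t and require 101 + 110·t ≡ 1 (mod 29), i.e. 110·t ≡ 1 − 101 ≡ 16 (mod 29). Since 110^(−1) ≡ 24 (mod 29) (110 ≡ 23 (mod 29)), t ≡ 24·16 ≡ 7 (mod 29). So x ≡ 101 + 110·7 = 871 (mod 3190).
Unique solution in [0, 3190): x = 871.

Final answer: x ≡ 871 (mod 3190); the representative in [0, 3190) is 871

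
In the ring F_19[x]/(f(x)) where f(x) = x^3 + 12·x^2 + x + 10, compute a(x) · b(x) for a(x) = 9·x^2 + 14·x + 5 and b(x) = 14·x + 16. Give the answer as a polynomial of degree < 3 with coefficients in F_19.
a · b ≡ 6·x^2 + 16·x + 17 (mod f(x))

Multiply as integer polynomials: a · b = 126·x^3 + 340·x^2 + 294·x + 80. Reducing coefficients mod 19: a · b ≡ 12·x^3 + 17·x^2 + 9·x + 4. Now divide by f(x) = x^3 + 12·x^2 + x + 10 in F_19[x], eliminating the leading term at each step:
  leading term 12·x^3: subtract (12)·f(x) = 12·x^3 + 11·x^2 + 12·x + 6, leaving 6·x^2 + 16·x + 17 (coefficients mod 19)
The degree is now < 3, so this is the remainder. Hence a · b ≡ 6·x^2 + 16·x + 17 in F_19[x]/(f).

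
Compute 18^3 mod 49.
1

Use repeated squaring. Binary(3) = 11. Walk through the bits of the exponent 3 left-to-right: at each bit after the leading one, square the running value, then multiply by 18 if the bit is 1 (always reducing mod 49):
  bit 1 = 1 (leading): start with 18.
  bit 2 = 1: square 18^2 = 324 ≡ 30; bit is 1, so multiply 30·18 = 540 ≡ 1 (mod 49).
Final value: 18^3 ≡ 1 (mod 49).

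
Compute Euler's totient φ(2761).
φ(2761) = 2500

φ is multiplicative, with φ(p^e) = p^e − p^(e−1). Factorise 2761 = 11 · 251. Then
  φ(2761) = (11 − 1) · (251 − 1) = 10 · 250 = 2500.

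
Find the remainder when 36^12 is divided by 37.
Use repeated squaring. Binary(12) = 1100. Walk through the bits of the exponent 12 left-to-right: at each bit after the leading one, square the running value, then multiply by 36 if the bit is 1 (always reducing mod 37):
  bit 1 = 1 (leading): start with 36.
  bit 2 = 1: square 36^2 = 1296 ≡ 1; bit is 1, so multiply 1·36 = 36 (mod 37).
  bit 3 = 0: square 36^2 = 1296 ≡ 1 (mod 37).
  bit 4 = 0: square 1^2 = 1 (mod 37).
Final value: 36^12 ≡ 1 (mod 37).

Final answer: 1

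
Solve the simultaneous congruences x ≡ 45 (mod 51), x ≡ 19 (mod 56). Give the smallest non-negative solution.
x ≡ 2595 (mod 2856); the representative in [0, 2856) is 2595

The moduli 51, 56 are pairwise coprime, so by the CRT there is a unique solution mod 51·56 = 2856.
Solve by successive substitution. Start with x ≡ 45 (mod 51).
  Combine with x ≡ 19 (mod 56): write x = 45 + 51·t and require 45 + 51·t ≡ 19 (mod 56), i.e. 51·t ≡ 19 − 45 ≡ 30 (mod 56). Since 51^(−1) ≡ 11 (mod 56), t ≡ 11·30 ≡ 50 (mod 56). So x ≡ 45 + 51·50 = 2595 (mod 2856).
Unique solution in [0, 2856): x = 2595.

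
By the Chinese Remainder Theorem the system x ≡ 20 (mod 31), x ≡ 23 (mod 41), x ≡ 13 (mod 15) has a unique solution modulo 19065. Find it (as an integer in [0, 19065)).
The moduli 31, 41, 15 are pairwise coprime, so by the CRT there is a unique solution mod 31·41·15 = 19065.
Solve by successive substitution. Start with x ≡ 20 (mod 31).
  Combine with x ≡ 23 (mod 41): write x = 20 + 31·t and require 20 + 31·t ≡ 23 (mod 41), i.e. 31·t ≡ 23 − 20 ≡ 3 (mod 41). Since 31^(−1) ≡ 4 (mod 41), t ≡ 4·3 ≡ 12 (mod 41). So x ≡ 20 + 31·12 = 392 (mod 1271).
  Combine with x ≡ 13 (mod 15): write x = 392 + 1271·t and require 392 + 1271·t ≡ 13 (mod 15), i.e. 1271·t ≡ 13 − 392 ≡ 11 (mod 15). Since 1271^(−1) ≡ 11 (mod 15) (1271 ≡ 11 (mod 15)), t ≡ 11·11 ≡ 1 (mod 15). So x ≡ 392 + 1271·1 = 1663 (mod 19065).
Unique solution in [0, 19065): x = 1663.

Final answer: x ≡ 1663 (mod 19065); the representative in [0, 19065) is 1663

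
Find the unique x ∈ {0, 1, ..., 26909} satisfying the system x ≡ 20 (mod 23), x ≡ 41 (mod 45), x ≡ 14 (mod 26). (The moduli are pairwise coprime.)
x ≡ 3056 (mod 26910); the representative in [0, 26910) is 3056

The moduli 23, 45, 26 are pairwise coprime, so by the CRT there is a unique solution mod 23·45·26 = 26910.
Solve by successive substitution. Start with x ≡ 20 (mod 23).
  Combine with x ≡ 41 (mod 45): write x = 20 + 23·t and require 20 + 23·t ≡ 41 (mod 45), i.e. 23·t ≡ 41 − 20 ≡ 21 (mod 45). Since 23^(−1) ≡ 2 (mod 45), t ≡ 2·21 ≡ 42 (mod 45). So x ≡ 20 + 23·42 = 986 (mod 1035).
  Combine with x ≡ 14 (mod 26): write x = 986 + 1035·t and require 986 + 1035·t ≡ 14 (mod 26), i.e. 1035·t ≡ 14 − 986 ≡ 16 (mod 26). Since 1035^(−1) ≡ 5 (mod 26) (1035 ≡ 21 (mod 26)), t ≡ 5·16 ≡ 2 (mod 26). So x ≡ 986 + 1035·2 = 3056 (mod 26910).
Unique solution in [0, 26910): x = 3056.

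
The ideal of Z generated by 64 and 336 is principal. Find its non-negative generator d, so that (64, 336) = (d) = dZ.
(64, 336) = (16); d = 16

In the PID Z, (a, b) is generated by gcd(a, b). Compute gcd(336, 64) with the extended Euclidean algorithm, tracking rows (r, s, t) with s·336 + t·64 = r:
  row A: (336, 1, 0)   [1·336 + 0·64 = 336]
  row B: (64, 0, 1)   [0·336 + 1·64 = 64]
  336 = 5·64 + 16   → row C = row A − 5·row B = (16, 1, −5)   [check: 1·336 − 5·64 = 16]
  64 = 4·16 + 0   → remainder 0, stop. gcd = 16 (last nonzero row C).
So gcd(64, 336) = 16, with Bézout identity 1·336 − 5·64 = 16. Containment (⊇): the Bézout identity exhibits 16 as an element of (64, 336), giving (16) ⊆ (64, 336). Containment (⊆): since 16 | 64 and 16 | 336 (64 = 16·4, 336 = 16·21), every Z-linear combination of 64 and 336 is divisible by 16, so (64, 336) ⊆ (16). Therefore (64, 336) = (16), d = 16.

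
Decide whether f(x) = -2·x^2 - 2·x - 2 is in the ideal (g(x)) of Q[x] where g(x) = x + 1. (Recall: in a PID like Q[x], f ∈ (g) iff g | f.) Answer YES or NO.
NO

In Q[x] the ideal (g) consists of all multiples of g, so f ∈ (g) iff g | f, i.e. iff the remainder of f on division by g is 0. Divide f by g (g is monic, so eliminate the leading term of the running remainder at each step):
  leading term -2·x^2: subtract (-2·x)·g(x) = -2·x^2 - 2·x, leaving -2
The remainder r(x) = -2 ≠ 0 (and deg r < deg g), so g ∤ f, i.e. f ∉ (g).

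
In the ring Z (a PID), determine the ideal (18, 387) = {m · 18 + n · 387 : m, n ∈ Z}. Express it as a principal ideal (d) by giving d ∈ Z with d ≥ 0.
(18, 387) = (9); d = 9

In the PID Z, (a, b) is generated by gcd(a, b). Compute gcd(387, 18) with the extended Euclidean algorithm, tracking rows (r, s, t) with s·387 + t·18 = r:
  row A: (387, 1, 0)   [1·387 + 0·18 = 387]
  row B: (18, 0, 1)   [0·387 + 1·18 = 18]
  387 = 21·18 + 9   → row C = row A − 21·row B = (9, 1, −21)   [check: 1·387 − 21·18 = 9]
  18 = 2·9 + 0   → remainder 0, stop. gcd = 9 (last nonzero row C).
So gcd(18, 387) = 9, with Bézout identity 1·387 − 21·18 = 9. Containment (⊇): the Bézout identity exhibits 9 as an element of (18, 387), giving (9) ⊆ (18, 387). Containment (⊆): since 9 | 18 and 9 | 387 (18 = 9·2, 387 = 9·43), every Z-linear combination of 18 and 387 is divisible by 9, so (18, 387) ⊆ (9). Therefore (18, 387) = (9), d = 9.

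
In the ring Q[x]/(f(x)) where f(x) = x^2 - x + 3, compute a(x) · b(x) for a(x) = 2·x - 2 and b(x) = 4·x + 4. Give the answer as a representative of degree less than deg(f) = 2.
a · b ≡ 8·x - 32 (mod f(x))

First multiply in Q[x] without reducing: a · b = 8·x^2 - 8. Now divide by f(x) = x^2 - x + 3, eliminating the leading term at each step:
  leading term 8·x^2: subtract (8)·f(x) = 8·x^2 - 8·x + 24, leaving 8·x - 32
The degree is now < 2, so this is the remainder. Hence a · b ≡ 8·x - 32 in Q[x]/(f).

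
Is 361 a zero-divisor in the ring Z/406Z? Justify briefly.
NO

gcd(361, 406) = 1, so 361 is a unit in Z/406Z (it has a multiplicative inverse). A unit cannot be a zero-divisor: if 361·b ≡ 0 then multiplying both sides by 361^(−1) gives b ≡ 0. So 361 is not a zero-divisor.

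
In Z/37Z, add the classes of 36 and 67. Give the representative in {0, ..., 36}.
Reduce the summands first: 67 ≡ 30 (mod 37), so 36 + 67 ≡ 36 + 30 (mod 37). 36 + 30 = 66; 66 = 1·37 + 29, so (36 + 67) mod 37 = 29.

Final answer: 29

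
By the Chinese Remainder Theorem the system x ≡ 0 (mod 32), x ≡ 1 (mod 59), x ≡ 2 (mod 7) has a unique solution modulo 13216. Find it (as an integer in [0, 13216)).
The moduli 32, 59, 7 are pairwise coprime, so by the CRT there is a unique solution mod 32·59·7 = 13216.
Solve by successive substitution. Start with x ≡ 0 (mod 32).
  Combine with x ≡ 1 (mod 59): write x = 32·t and require 32·t ≡ 1 (mod 59). Since 32^(−1) ≡ 24 (mod 59), t ≡ 24·1 ≡ 24 (mod 59). So x ≡ 32·24 = 768 (mod 1888).
  Combine with x ≡ 2 (mod 7): write x = 768 + 1888·t and require 768 + 1888·t ≡ 2 (mod 7), i.e. 1888·t ≡ 2 − 768 ≡ 4 (mod 7). Since 1888^(−1) ≡ 3 (mod 7) (1888 ≡ 5 (mod 7)), t ≡ 3·4 ≡ 5 (mod 7). So x ≡ 768 + 1888·5 = 10208 (mod 13216).
Unique solution in [0, 13216): x = 10208.

Final answer: x ≡ 10208 (mod 13216); the representative in [0, 13216) is 10208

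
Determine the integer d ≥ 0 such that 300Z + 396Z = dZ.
(300, 396) = (12); d = 12

In the PID Z, (a, b) is generated by gcd(a, b). Compute gcd(396, 300) with the extended Euclidean algorithm, tracking rows (r, s, t) with s·396 + t·300 = r:
  row A: (396, 1, 0)   [1·396 + 0·300 = 396]
  row B: (300, 0, 1)   [0·396 + 1·300 = 300]
  396 = 1·300 + 96   → row C = row A − 1·row B = (96, 1, −1)   [check: 1·396 − 1·300 = 96]
  300 = 3·96 + 12   → row D = row B − 3·row C = (12, −3, 4)   [check: −3·396 + 4·300 = 12]
  96 = 8·12 + 0   → remainder 0, stop. gcd = 12 (last nonzero row D).
So gcd(300, 396) = 12, with Bézout identity −3·396 + 4·300 = 12. Containment (⊇): the Bézout identity exhibits 12 as an element of (300, 396), giving (12) ⊆ (300, 396). Containment (⊆): since 12 | 300 and 12 | 396 (300 = 12·25, 396 = 12·33), every Z-linear combination of 300 and 396 is divisible by 12, so (300, 396) ⊆ (12). Therefore (300, 396) = (12), d = 12.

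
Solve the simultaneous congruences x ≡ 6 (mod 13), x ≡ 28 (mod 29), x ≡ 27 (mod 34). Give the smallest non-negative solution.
The moduli 13, 29, 34 are pairwise coprime, so by the CRT there is a unique solution mod 13·29·34 = 12818.
Solve by successive substitution. Start with x ≡ 6 (mod 13).
  Combine with x ≡ 28 (mod 29): write x = 6 + 13·t and require 6 + 13·t ≡ 28 (mod 29), i.e. 13·t ≡ 28 − 6 ≡ 22 (mod 29). Since 13^(−1) ≡ 9 (mod 29), t ≡ 9·22 ≡ 24 (mod 29). So x ≡ 6 + 13·24 = 318 (mod 377).
  Combine with x ≡ 27 (mod 34): write x = 318 + 377·t and require 318 + 377·t ≡ 27 (mod 34), i.e. 377·t ≡ 27 − 318 ≡ 15 (mod 34). Since 377^(−1) ≡ 23 (mod 34) (377 ≡ 3 (mod 34)), t ≡ 23·15 ≡ 5 (mod 34). So x ≡ 318 + 377·5 = 2203 (mod 12818).
Unique solution in [0, 12818): x = 2203.

Final answer: x ≡ 2203 (mod 12818); the representative in [0, 12818) is 2203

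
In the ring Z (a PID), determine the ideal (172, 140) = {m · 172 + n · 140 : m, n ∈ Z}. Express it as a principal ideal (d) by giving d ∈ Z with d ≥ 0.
(172, 140) = (4); d = 4

In the PID Z, (a, b) is generated by gcd(a, b). Compute gcd(172, 140) with the extended Euclidean algorithm, tracking rows (r, s, t) with s·172 + t·140 = r:
  row A: (172, 1, 0)   [1·172 + 0·140 = 172]
  row B: (140, 0, 1)   [0·172 + 1·140 = 140]
  172 = 1·140 + 32   → row C = row A − 1·row B = (32, 1, −1)   [check: 1·172 − 1·140 = 32]
  140 = 4·32 + 12   → row D = row B − 4·row C = (12, −4, 5)   [check: −4·172 + 5·140 = 12]
  32 = 2·12 + 8   → row E = row C − 2·row D = (8, 9, −11)   [check: 9·172 − 11·140 = 8]
  12 = 1·8 + 4   → row F = row D − 1·row E = (4, −13, 16)   [check: −13·172 + 16·140 = 4]
  8 = 2·4 + 0   → remainder 0, stop. gcd = 4 (last nonzero row F).
So gcd(172, 140) = 4, with Bézout identity −13·172 + 16·140 = 4. Containment (⊇): the Bézout identity exhibits 4 as an element of (172, 140), giving (4) ⊆ (172, 140). Containment (⊆): since 4 | 172 and 4 | 140 (172 = 4·43, 140 = 4·35), every Z-linear combination of 172 and 140 is divisible by 4, so (172, 140) ⊆ (4). Therefore (172, 140) = (4), d = 4.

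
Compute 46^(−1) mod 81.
46^(−1) ≡ 37 (mod 81)

Apply the extended Euclidean algorithm to (81, 46), tracking rows (r, s, t) with s·81 + t·46 = r. Each division r_prev = q·r_cur + r_new produces the new row as (previous row) − q·(current row):
  row A: (81, 1, 0)   [1·81 + 0·46 = 81]
  row B: (46, 0, 1)   [0·81 + 1·46 = 46]
  81 = 1·46 + 35   → row C = row A − 1·row B = (35, 1, −1)   [check: 1·81 − 1·46 = 35]
  46 = 1·35 + 11   → row D = row B − 1·row C = (11, −1, 2)   [check: −1·81 + 2·46 = 11]
  35 = 3·11 + 2   → row E = row C − 3·row D = (2, 4, −7)   [check: 4·81 − 7·46 = 2]
  11 = 5·2 + 1   → row F = row D − 5·row E = (1, −21, 37)   [check: −21·81 + 37·46 = 1]
  2 = 2·1 + 0   → remainder 0, stop. gcd = 1 (last nonzero row F).
The gcd is 1, so 46 is invertible mod 81. The last nonzero row gives −21·81 + 37·46 = 1, so t = 37. So 46^(−1) ≡ 37 (mod 81). Verify: 46 · 37 = 1702 ≡ 1 (mod 81). ✓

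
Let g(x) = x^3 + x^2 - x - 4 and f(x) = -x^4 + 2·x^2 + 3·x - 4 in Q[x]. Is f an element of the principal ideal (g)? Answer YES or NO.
In Q[x] the ideal (g) consists of all multiples of g, so f ∈ (g) iff g | f, i.e. iff the remainder of f on division by g is 0. Divide f by g (g is monic, so eliminate the leading term of the running remainder at each step):
  leading term -x^4: subtract (-x)·g(x) = -x^4 - x^3 + x^2 + 4·x, leaving x^3 + x^2 - x - 4
  leading term x^3: subtract (1)·g(x) = x^3 + x^2 - x - 4, leaving 0
The remainder is 0, so f(x) = g(x) · h(x) with h(x) = 1 - x. Hence g | f, i.e. f ∈ (g).

Final answer: YES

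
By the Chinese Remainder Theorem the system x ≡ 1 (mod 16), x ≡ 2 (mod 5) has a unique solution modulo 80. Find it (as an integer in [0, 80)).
The moduli 16, 5 are pairwise coprime, so by the CRT there is a unique solution mod 16·5 = 80.
Solve by successive substitution. Start with x ≡ 1 (mod 16).
  Combine with x ≡ 2 (mod 5): write x = 1 + 16·t and require 1 + 16·t ≡ 2 (mod 5), i.e. 16·t ≡ 2 − 1 ≡ 1 (mod 5). Since 16^(−1) ≡ 1 (mod 5) (16 ≡ 1 (mod 5)), t ≡ 1·1 ≡ 1 (mod 5). So x ≡ 1 + 16·1 = 17 (mod 80).
Unique solution in [0, 80): x = 17.

Final answer: x ≡ 17 (mod 80); the representative in [0, 80) is 17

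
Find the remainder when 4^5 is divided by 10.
Use repeated squaring. Binary(5) = 101. Walk through the bits of the exponent 5 left-to-right: at each bit after the leading one, square the running value, then multiply by 4 if the bit is 1 (always reducing mod 10):
  bit 1 = 1 (leading): start with 4.
  bit 2 = 0: square 4^2 = 16 ≡ 6 (mod 10).
  bit 3 = 1: square 6^2 = 36 ≡ 6; bit is 1, so multiply 6·4 = 24 ≡ 4 (mod 10).
Final value: 4^5 ≡ 4 (mod 10).

Final answer: 4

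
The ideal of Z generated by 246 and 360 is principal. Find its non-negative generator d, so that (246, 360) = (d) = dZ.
(246, 360) = (6); d = 6

In the PID Z, (a, b) is generated by gcd(a, b). Compute gcd(360, 246) with the extended Euclidean algorithm, tracking rows (r, s, t) with s·360 + t·246 = r:
  row A: (360, 1, 0)   [1·360 + 0·246 = 360]
  row B: (246, 0, 1)   [0·360 + 1·246 = 246]
  360 = 1·246 + 114   → row C = row A − 1·row B = (114, 1, −1)   [check: 1·360 − 1·246 = 114]
  246 = 2·114 + 18   → row D = row B − 2·row C = (18, −2, 3)   [check: −2·360 + 3·246 = 18]
  114 = 6·18 + 6   → row E = row C − 6·row D = (6, 13, −19)   [check: 13·360 − 19·246 = 6]
  18 = 3·6 + 0   → remainder 0, stop. gcd = 6 (last nonzero row E).
So gcd(246, 360) = 6, with Bézout identity 13·360 − 19·246 = 6. Containment (⊇): the Bézout identity exhibits 6 as an element of (246, 360), giving (6) ⊆ (246, 360). Containment (⊆): since 6 | 246 and 6 | 360 (246 = 6·41, 360 = 6·60), every Z-linear combination of 246 and 360 is divisible by 6, so (246, 360) ⊆ (6). Therefore (246, 360) = (6), d = 6.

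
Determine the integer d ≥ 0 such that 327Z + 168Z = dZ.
In the PID Z, (a, b) is generated by gcd(a, b). Compute gcd(327, 168) with the extended Euclidean algorithm, tracking rows (r, s, t) with s·327 + t·168 = r:
  row A: (327, 1, 0)   [1·327 + 0·168 = 327]
  row B: (168, 0, 1)   [0·327 + 1·168 = 168]
  327 = 1·168 + 159   → row C = row A − 1·row B = (159, 1, −1)   [check: 1·327 − 1·168 = 159]
  168 = 1·159 + 9   → row D = row B − 1·row C = (9, −1, 2)   [check: −1·327 + 2·168 = 9]
  159 = 17·9 + 6   → row E = row C − 17·row D = (6, 18, −35)   [check: 18·327 − 35·168 = 6]
  9 = 1·6 + 3   → row F = row D − 1·row E = (3, −19, 37)   [check: −19·327 + 37·168 = 3]
  6 = 2·3 + 0   → remainder 0, stop. gcd = 3 (last nonzero row F).
So gcd(327, 168) = 3, with Bézout identity −19·327 + 37·168 = 3. Containment (⊇): the Bézout identity exhibits 3 as an element of (327, 168), giving (3) ⊆ (327, 168). Containment (⊆): since 3 | 327 and 3 | 168 (327 = 3·109, 168 = 3·56), every Z-linear combination of 327 and 168 is divisible by 3, so (327, 168) ⊆ (3). Therefore (327, 168) = (3), d = 3.

Final answer: (327, 168) = (3); d = 3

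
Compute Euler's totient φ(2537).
φ(2537) = 2436

φ is multiplicative, with φ(p^e) = p^e − p^(e−1). Factorise 2537 = 43 · 59. Then
  φ(2537) = (43 − 1) · (59 − 1) = 42 · 58 = 2436.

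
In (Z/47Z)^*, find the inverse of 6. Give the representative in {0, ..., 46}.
6^(−1) ≡ 8 (mod 47)

Apply the extended Euclidean algorithm to (47, 6), tracking rows (r, s, t) with s·47 + t·6 = r. Each division r_prev = q·r_cur + r_new produces the new row as (previous row) − q·(current row):
  row A: (47, 1, 0)   [1·47 + 0·6 = 47]
  row B: (6, 0, 1)   [0·47 + 1·6 = 6]
  47 = 7·6 + 5   → row C = row A − 7·row B = (5, 1, −7)   [check: 1·47 − 7·6 = 5]
  6 = 1·5 + 1   → row D = row B − 1·row C = (1, −1, 8)   [check: −1·47 + 8·6 = 1]
  5 = 5·1 + 0   → remainder 0, stop. gcd = 1 (last nonzero row D).
The gcd is 1, so 6 is invertible mod 47. The last nonzero row gives −1·47 + 8·6 = 1, so t = 8. So 6^(−1) ≡ 8 (mod 47). Verify: 6 · 8 = 48 ≡ 1 (mod 47). ✓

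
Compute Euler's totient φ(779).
φ is multiplicative, with φ(p^e) = p^e − p^(e−1). Factorise 779 = 19 · 41. Then
  φ(779) = (19 − 1) · (41 − 1) = 18 · 40 = 720.

Final answer: φ(779) = 720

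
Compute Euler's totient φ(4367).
φ(4367) = 3960

φ is multiplicative, with φ(p^e) = p^e − p^(e−1). Factorise 4367 = 11 · 397. Then
  φ(4367) = (11 − 1) · (397 − 1) = 10 · 396 = 3960.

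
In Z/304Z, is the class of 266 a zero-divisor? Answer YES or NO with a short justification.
gcd(266, 304) = 38 > 1, so 266 is not a unit in Z/304Z. In Z/nZ every nonzero non-unit is a zero-divisor: explicitly, take b = 304/gcd = 8 ≠ 0 (mod 304); then 266·8 = 2128 = 7·304, i.e. 266·8 ≡ 0 (mod 304). So 266 is a zero-divisor.

Final answer: YES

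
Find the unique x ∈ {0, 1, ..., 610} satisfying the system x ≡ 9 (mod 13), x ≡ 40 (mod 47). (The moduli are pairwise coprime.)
x ≡ 87 (mod 611); the representative in [0, 611) is 87

The moduli 13, 47 are pairwise coprime, so by the CRT there is a unique solution mod 13·47 = 611.
Solve by successive substitution. Start with x ≡ 9 (mod 13).
  Combine with x ≡ 40 (mod 47): write x = 9 + 13·t and require 9 + 13·t ≡ 40 (mod 47), i.e. 13·t ≡ 40 − 9 ≡ 31 (mod 47). Since 13^(−1) ≡ 29 (mod 47), t ≡ 29·31 ≡ 6 (mod 47). So x ≡ 9 + 13·6 = 87 (mod 611).
Unique solution in [0, 611): x = 87.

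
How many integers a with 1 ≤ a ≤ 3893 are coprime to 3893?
3648

The number of a ∈ {1, ..., 3893} with gcd(a, 3893) = 1 is by definition Euler's totient φ(3893). φ is multiplicative, with φ(p^e) = p^e − p^(e−1). Factorise 3893 = 17 · 229. Then
  φ(3893) = (17 − 1) · (229 − 1) = 16 · 228 = 3648.
So there are 3648 such integers.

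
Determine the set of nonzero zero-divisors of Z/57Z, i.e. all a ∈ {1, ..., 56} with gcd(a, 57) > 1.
nonzero zero-divisors of Z/57Z = {3, 6, 9, 12, 15, 18, 19, 21, 24, 27, 30, 33, 36, 38, 39, 42, 45, 48, 51, 54}

An element a ∈ Z/57Z (with a ≠ 0) is a zero-divisor iff gcd(a, 57) > 1 (because a is a unit precisely when gcd(a, n) = 1, and in Z/nZ every nonzero, non-unit element is a zero-divisor). Scan a = 1, ..., 56 and keep those with gcd(a, 57) > 1:
  gcd(3, 57) = 3, gcd(6, 57) = 3, gcd(9, 57) = 3, gcd(12, 57) = 3, gcd(15, 57) = 3, gcd(18, 57) = 3, gcd(19, 57) = 19, gcd(21, 57) = 3, gcd(24, 57) = 3, gcd(27, 57) = 3, gcd(30, 57) = 3, gcd(33, 57) = 3, gcd(36, 57) = 3, gcd(38, 57) = 19, gcd(39, 57) = 3, gcd(42, 57) = 3, gcd(45, 57) = 3, gcd(48, 57) = 3, gcd(51, 57) = 3, gcd(54, 57) = 3.
All other a ∈ {1, ..., 56} have gcd(a, 57) = 1 and are units. So the nonzero zero-divisors are exactly the 20 values of a appearing in this scan.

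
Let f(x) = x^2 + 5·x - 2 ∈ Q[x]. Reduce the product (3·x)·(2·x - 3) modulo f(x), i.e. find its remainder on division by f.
First multiply in Q[x] without reducing: a · b = 6·x^2 - 9·x. Now divide by f(x) = x^2 + 5·x - 2, eliminating the leading term at each step:
  leading term 6·x^2: subtract (6)·f(x) = 6·x^2 + 30·x - 12, leaving 12 - 39·x
The degree is now < 2, so this is the remainder. Hence a · b ≡ 12 - 39·x in Q[x]/(f).

Final answer: a · b ≡ 12 - 39·x (mod f(x))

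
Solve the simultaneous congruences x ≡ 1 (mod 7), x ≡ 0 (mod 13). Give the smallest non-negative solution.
x ≡ 78 (mod 91); the representative in [0, 91) is 78

The moduli 7, 13 are pairwise coprime, so by the CRT there is a unique solution mod 7·13 = 91.
Solve by successive substitution. Start with x ≡ 1 (mod 7).
  Combine with x ≡ 0 (mod 13): write x = 1 + 7·t and require 1 + 7·t ≡ 0 (mod 13), i.e. 7·t ≡ 0 − 1 ≡ 12 (mod 13). Since 7^(−1) ≡ 2 (mod 13), t ≡ 2·12 ≡ 11 (mod 13). So x ≡ 1 + 7·11 = 78 (mod 91).
Unique solution in [0, 91): x = 78.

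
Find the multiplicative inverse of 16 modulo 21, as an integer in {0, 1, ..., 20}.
16^(−1) ≡ 4 (mod 21)

Apply the extended Euclidean algorithm to (21, 16), tracking rows (r, s, t) with s·21 + t·16 = r. Each division r_prev = q·r_cur + r_new produces the new row as (previous row) − q·(current row):
  row A: (21, 1, 0)   [1·21 + 0·16 = 21]
  row B: (16, 0, 1)   [0·21 + 1·16 = 16]
  21 = 1·16 + 5   → row C = row A − 1·row B = (5, 1, −1)   [check: 1·21 − 1·16 = 5]
  16 = 3·5 + 1   → row D = row B − 3·row C = (1, −3, 4)   [check: −3·21 + 4·16 = 1]
  5 = 5·1 + 0   → remainder 0, stop. gcd = 1 (last nonzero row D).
The gcd is 1, so 16 is invertible mod 21. The last nonzero row gives −3·21 + 4·16 = 1, so t = 4. So 16^(−1) ≡ 4 (mod 21). Verify: 16 · 4 = 64 ≡ 1 (mod 21). ✓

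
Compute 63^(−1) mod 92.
Apply the extended Euclidean algorithm to (92, 63), tracking rows (r, s, t) with s·92 + t·63 = r. Each division r_prev = q·r_cur + r_new produces the new row as (previous row) − q·(current row):
  row A: (92, 1, 0)   [1·92 + 0·63 = 92]
  row B: (63, 0, 1)   [0·92 + 1·63 = 63]
  92 = 1·63 + 29   → row C = row A − 1·row B = (29, 1, −1)   [check: 1·92 − 1·63 = 29]
  63 = 2·29 + 5   → row D = row B − 2·row C = (5, −2, 3)   [check: −2·92 + 3·63 = 5]
  29 = 5·5 + 4   → row E = row C − 5·row D = (4, 11, −16)   [check: 11·92 − 16·63 = 4]
  5 = 1·4 + 1   → row F = row D − 1·row E = (1, −13, 19)   [check: −13·92 + 19·63 = 1]
  4 = 4·1 + 0   → remainder 0, stop. gcd = 1 (last nonzero row F).
The gcd is 1, so 63 is invertible mod 92. The last nonzero row gives −13·92 + 19·63 = 1, so t = 19. So 63^(−1) ≡ 19 (mod 92). Verify: 63 · 19 = 1197 ≡ 1 (mod 92). ✓

Final answer: 63^(−1) ≡ 19 (mod 92)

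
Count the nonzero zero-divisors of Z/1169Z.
Z/1169Z has 172 nonzero zero-divisors

In Z/1169Z each nonzero element is either a unit (gcd with 1169 is 1) or a zero-divisor (gcd > 1). The number of units is φ(1169): factorise 1169 = 7 · 167, so φ(1169) = (7 − 1) · (167 − 1) = 6 · 166 = 996. The nonzero elements number 1169 − 1 = 1168. Hence the nonzero zero-divisors number 1168 − 996 = 172.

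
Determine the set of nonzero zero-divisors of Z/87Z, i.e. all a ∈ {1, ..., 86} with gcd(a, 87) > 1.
nonzero zero-divisors of Z/87Z = {3, 6, 9, 12, 15, 18, 21, 24, 27, 29, 30, 33, 36, 39, 42, 45, 48, 51, 54, 57, 58, 60, 63, 66, 69, 72, 75, 78, 81, 84}

An element a ∈ Z/87Z (with a ≠ 0) is a zero-divisor iff gcd(a, 87) > 1 (because a is a unit precisely when gcd(a, n) = 1, and in Z/nZ every nonzero, non-unit element is a zero-divisor). Scan a = 1, ..., 86 and keep those with gcd(a, 87) > 1:
  gcd(3, 87) = 3, gcd(6, 87) = 3, gcd(9, 87) = 3, gcd(12, 87) = 3, gcd(15, 87) = 3, gcd(18, 87) = 3, gcd(21, 87) = 3, gcd(24, 87) = 3, gcd(27, 87) = 3, gcd(29, 87) = 29, gcd(30, 87) = 3, gcd(33, 87) = 3, gcd(36, 87) = 3, gcd(39, 87) = 3, gcd(42, 87) = 3, gcd(45, 87) = 3, gcd(48, 87) = 3, gcd(51, 87) = 3, gcd(54, 87) = 3, gcd(57, 87) = 3, gcd(58, 87) = 29, gcd(60, 87) = 3, gcd(63, 87) = 3, gcd(66, 87) = 3, gcd(69, 87) = 3, gcd(72, 87) = 3, gcd(75, 87) = 3, gcd(78, 87) = 3, gcd(81, 87) = 3, gcd(84, 87) = 3.
All other a ∈ {1, ..., 86} have gcd(a, 87) = 1 and are units. So the nonzero zero-divisors are exactly the 30 values of a appearing in this scan.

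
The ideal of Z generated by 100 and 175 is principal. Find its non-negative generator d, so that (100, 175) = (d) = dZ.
(100, 175) = (25); d = 25

In the PID Z, (a, b) is generated by gcd(a, b). Compute gcd(175, 100) with the extended Euclidean algorithm, tracking rows (r, s, t) with s·175 + t·100 = r:
  row A: (175, 1, 0)   [1·175 + 0·100 = 175]
  row B: (100, 0, 1)   [0·175 + 1·100 = 100]
  175 = 1·100 + 75   → row C = row A − 1·row B = (75, 1, −1)   [check: 1·175 − 1·100 = 75]
  100 = 1·75 + 25   → row D = row B − 1·row C = (25, −1, 2)   [check: −1·175 + 2·100 = 25]
  75 = 3·25 + 0   → remainder 0, stop. gcd = 25 (last nonzero row D).
So gcd(100, 175) = 25, with Bézout identity −1·175 + 2·100 = 25. Containment (⊇): the Bézout identity exhibits 25 as an element of (100, 175), giving (25) ⊆ (100, 175). Containment (⊆): since 25 | 100 and 25 | 175 (100 = 25·4, 175 = 25·7), every Z-linear combination of 100 and 175 is divisible by 25, so (100, 175) ⊆ (25). Therefore (100, 175) = (25), d = 25.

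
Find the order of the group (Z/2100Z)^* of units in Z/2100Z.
(Z/2100Z)^* consists of the classes a with gcd(a, 2100) = 1, so its order is φ(2100). φ is multiplicative, with φ(p^e) = p^e − p^(e−1). Factorise 2100 = 2^2 · 3 · 5^2 · 7. Then
  φ(2100) = (2^2 − 2^1) · (3 − 1) · (5^2 − 5^1) · (7 − 1) = 2 · 2 · 20 · 6 = 480.
Thus |(Z/2100Z)^*| = 480.

Final answer: |(Z/2100Z)^*| = 480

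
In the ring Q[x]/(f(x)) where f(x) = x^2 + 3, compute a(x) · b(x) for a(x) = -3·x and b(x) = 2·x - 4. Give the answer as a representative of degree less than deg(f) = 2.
First multiply in Q[x] without reducing: a · b = -6·x^2 + 12·x. Now divide by f(x) = x^2 + 3, eliminating the leading term at each step:
  leading term -6·x^2: subtract (-6)·f(x) = -6·x^2 - 18, leaving 12·x + 18
The degree is now < 2, so this is the remainder. Hence a · b ≡ 12·x + 18 in Q[x]/(f).

Final answer: a · b ≡ 12·x + 18 (mod f(x))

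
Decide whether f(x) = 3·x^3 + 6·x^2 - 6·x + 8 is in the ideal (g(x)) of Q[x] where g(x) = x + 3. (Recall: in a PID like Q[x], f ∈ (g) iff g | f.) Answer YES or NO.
NO

In Q[x] the ideal (g) consists of all multiples of g, so f ∈ (g) iff g | f, i.e. iff the remainder of f on division by g is 0. Divide f by g (g is monic, so eliminate the leading term of the running remainder at each step):
  leading term 3·x^3: subtract (3·x^2)·g(x) = 3·x^3 + 9·x^2, leaving -3·x^2 - 6·x + 8
  leading term -3·x^2: subtract (-3·x)·g(x) = -3·x^2 - 9·x, leaving 3·x + 8
  leading term 3·x: subtract (3)·g(x) = 3·x + 9, leaving -1
The remainder r(x) = -1 ≠ 0 (and deg r < deg g), so g ∤ f, i.e. f ∉ (g).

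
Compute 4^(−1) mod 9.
Apply the extended Euclidean algorithm to (9, 4), tracking rows (r, s, t) with s·9 + t·4 = r. Each division r_prev = q·r_cur + r_new produces the new row as (previous row) − q·(current row):
  row A: (9, 1, 0)   [1·9 + 0·4 = 9]
  row B: (4, 0, 1)   [0·9 + 1·4 = 4]
  9 = 2·4 + 1   → row C = row A − 2·row B = (1, 1, −2)   [check: 1·9 − 2·4 = 1]
  4 = 4·1 + 0   → remainder 0, stop. gcd = 1 (last nonzero row C).
The gcd is 1, so 4 is invertible mod 9. The last nonzero row gives 1·9 − 2·4 = 1, so t = −2. So 4^(−1) ≡ −2 ≡ 7 (mod 9). Verify: 4 · 7 = 28 ≡ 1 (mod 9). ✓

Final answer: 4^(−1) ≡ 7 (mod 9)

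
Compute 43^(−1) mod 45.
Apply the extended Euclidean algorithm to (45, 43), tracking rows (r, s, t) with s·45 + t·43 = r. Each division r_prev = q·r_cur + r_new produces the new row as (previous row) − q·(current row):
  row A: (45, 1, 0)   [1·45 + 0·43 = 45]
  row B: (43, 0, 1)   [0·45 + 1·43 = 43]
  45 = 1·43 + 2   → row C = row A − 1·row B = (2, 1, −1)   [check: 1·45 − 1·43 = 2]
  43 = 21·2 + 1   → row D = row B − 21·row C = (1, −21, 22)   [check: −21·45 + 22·43 = 1]
  2 = 2·1 + 0   → remainder 0, stop. gcd = 1 (last nonzero row D).
The gcd is 1, so 43 is invertible mod 45. The last nonzero row gives −21·45 + 22·43 = 1, so t = 22. So 43^(−1) ≡ 22 (mod 45). Verify: 43 · 22 = 946 ≡ 1 (mod 45). ✓

Final answer: 43^(−1) ≡ 22 (mod 45)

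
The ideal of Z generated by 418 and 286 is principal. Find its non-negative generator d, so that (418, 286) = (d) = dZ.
(418, 286) = (22); d = 22

In the PID Z, (a, b) is generated by gcd(a, b). Compute gcd(418, 286) with the extended Euclidean algorithm, tracking rows (r, s, t) with s·418 + t·286 = r:
  row A: (418, 1, 0)   [1·418 + 0·286 = 418]
  row B: (286, 0, 1)   [0·418 + 1·286 = 286]
  418 = 1·286 + 132   → row C = row A − 1·row B = (132, 1, −1)   [check: 1·418 − 1·286 = 132]
  286 = 2·132 + 22   → row D = row B − 2·row C = (22, −2, 3)   [check: −2·418 + 3·286 = 22]
  132 = 6·22 + 0   → remainder 0, stop. gcd = 22 (last nonzero row D).
So gcd(418, 286) = 22, with Bézout identity −2·418 + 3·286 = 22. Containment (⊇): the Bézout identity exhibits 22 as an element of (418, 286), giving (22) ⊆ (418, 286). Containment (⊆): since 22 | 418 and 22 | 286 (418 = 22·19, 286 = 22·13), every Z-linear combination of 418 and 286 is divisible by 22, so (418, 286) ⊆ (22). Therefore (418, 286) = (22), d = 22.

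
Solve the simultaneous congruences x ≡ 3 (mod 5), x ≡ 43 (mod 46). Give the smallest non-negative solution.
The moduli 5, 46 are pairwise coprime, so by the CRT there is a unique solution mod 5·46 = 230.
Solve by successive substitution. Start with x ≡ 3 (mod 5).
  Combine with x ≡ 43 (mod 46): write x = 3 + 5·t and require 3 + 5·t ≡ 43 (mod 46), i.e. 5·t ≡ 43 − 3 ≡ 40 (mod 46). Since 5^(−1) ≡ 37 (mod 46), t ≡ 37·40 ≡ 8 (mod 46). So x ≡ 3 + 5·8 = 43 (mod 230).
Unique solution in [0, 230): x = 43.

Final answer: x ≡ 43 (mod 230); the representative in [0, 230) is 43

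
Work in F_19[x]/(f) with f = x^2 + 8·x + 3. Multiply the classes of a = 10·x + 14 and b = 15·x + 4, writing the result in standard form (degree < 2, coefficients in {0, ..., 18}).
Multiply as integer polynomials: a · b = 150·x^2 + 250·x + 56. Reducing coefficients mod 19: a · b ≡ 17·x^2 + 3·x + 18. Now divide by f(x) = x^2 + 8·x + 3 in F_19[x], eliminating the leading term at each step:
  leading term 17·x^2: subtract (17)·f(x) = 17·x^2 + 3·x + 13, leaving 5 (coefficients mod 19)
The degree is now < 2, so this is the remainder. Hence a · b ≡ 5 in F_19[x]/(f).

Final answer: a · b ≡ 5 (mod f(x))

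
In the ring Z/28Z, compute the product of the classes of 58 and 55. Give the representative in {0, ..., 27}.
Reduce the factors first: 58 ≡ 2, 55 ≡ 27 (mod 28), so 58 · 55 ≡ 2 · 27 (mod 28). 2 · 27 = 54. Dividing by 28: 54 = 1·28 + 26. So (58 · 55) mod 28 = 26.

Final answer: 26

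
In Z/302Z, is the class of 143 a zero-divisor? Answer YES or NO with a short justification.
gcd(143, 302) = 1, so 143 is a unit in Z/302Z (it has a multiplicative inverse). A unit cannot be a zero-divisor: if 143·b ≡ 0 then multiplying both sides by 143^(−1) gives b ≡ 0. So 143 is not a zero-divisor.

Final answer: NO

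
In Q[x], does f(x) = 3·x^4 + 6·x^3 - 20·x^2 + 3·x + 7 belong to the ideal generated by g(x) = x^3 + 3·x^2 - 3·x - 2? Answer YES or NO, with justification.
NO

In Q[x] the ideal (g) consists of all multiples of g, so f ∈ (g) iff g | f, i.e. iff the remainder of f on division by g is 0. Divide f by g (g is monic, so eliminate the leading term of the running remainder at each step):
  leading term 3·x^4: subtract (3·x)·g(x) = 3·x^4 + 9·x^3 - 9·x^2 - 6·x, leaving -3·x^3 - 11·x^2 + 9·x + 7
  leading term -3·x^3: subtract (-3)·g(x) = -3·x^3 - 9·x^2 + 9·x + 6, leaving 1 - 2·x^2
The remainder r(x) = 1 - 2·x^2 ≠ 0 (and deg r < deg g), so g ∤ f, i.e. f ∉ (g).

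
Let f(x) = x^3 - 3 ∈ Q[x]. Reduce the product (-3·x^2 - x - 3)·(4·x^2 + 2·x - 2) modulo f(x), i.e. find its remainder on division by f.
a · b ≡ -8·x^2 - 40·x - 24 (mod f(x))

First multiply in Q[x] without reducing: a · b = -12·x^4 - 10·x^3 - 8·x^2 - 4·x + 6. Now divide by f(x) = x^3 - 3, eliminating the leading term at each step:
  leading term -12·x^4: subtract (-12·x)·f(x) = -12·x^4 + 36·x, leaving -10·x^3 - 8·x^2 - 40·x + 6
  leading term -10·x^3: subtract (-10)·f(x) = 30 - 10·x^3, leaving -8·x^2 - 40·x - 24
The degree is now < 3, so this is the remainder. Hence a · b ≡ -8·x^2 - 40·x - 24 in Q[x]/(f).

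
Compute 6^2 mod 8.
Use repeated squaring. Binary(2) = 10. Walk through the bits of the exponent 2 left-to-right: at each bit after the leading one, square the running value, then multiply by 6 if the bit is 1 (always reducing mod 8):
  bit 1 = 1 (leading): start with 6.
  bit 2 = 0: square 6^2 = 36 ≡ 4 (mod 8).
Final value: 6^2 ≡ 4 (mod 8).

Final answer: 4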